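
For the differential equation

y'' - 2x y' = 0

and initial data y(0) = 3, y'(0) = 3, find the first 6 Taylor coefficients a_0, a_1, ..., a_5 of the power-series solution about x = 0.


Ansatz: y(x) = sum_{n>=0} a_n x^n, so y'(x) = sum_{n>=1} n a_n x^(n-1) and y''(x) = sum_{n>=2} n(n-1) a_n x^(n-2).
Substitute into P(x) y'' + Q(x) y' + R(x) y = 0 with P(x) = 1, Q(x) = -2x, R(x) = 0, and match powers of x.
Initial conditions: a_0 = 3, a_1 = 3.
Setting the coefficient of each power of x to zero and solving order by order (substituting the coefficients already found):
  x^0: 2 a_2 = 0  ->  a_2 = 0
  x^1: 6 a_3 - 2 a_1 = 0  ->  6 a_3 = 2 a_1 = 6  ->  a_3 = 1
  x^2: 12 a_4 - 4 a_2 = 0  ->  12 a_4 = 4 a_2 = 0  ->  a_4 = 0
  x^3: 20 a_5 - 6 a_3 = 0  ->  20 a_5 = 6 a_3 = 6  ->  a_5 = 3/10
Truncated series: y(x) = 3 + 3 x + x^3 + (3/10) x^5 + O(x^6).

a_0 = 3; a_1 = 3; a_2 = 0; a_3 = 1; a_4 = 0; a_5 = 3/10


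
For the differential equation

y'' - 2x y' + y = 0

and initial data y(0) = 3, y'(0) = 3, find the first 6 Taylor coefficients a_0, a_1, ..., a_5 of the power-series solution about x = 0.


Ansatz: y(x) = sum_{n>=0} a_n x^n, so y'(x) = sum_{n>=1} n a_n x^(n-1) and y''(x) = sum_{n>=2} n(n-1) a_n x^(n-2).
Substitute into P(x) y'' + Q(x) y' + R(x) y = 0 with P(x) = 1, Q(x) = -2x, R(x) = 1, and match powers of x.
Initial conditions: a_0 = 3, a_1 = 3.
Setting the coefficient of each power of x to zero and solving order by order (substituting the coefficients already found):
  x^0: 2 a_2 + a_0 = 0  ->  2 a_2 = -a_0 = -3  ->  a_2 = -3/2
  x^1: 6 a_3 - a_1 = 0  ->  6 a_3 = a_1 = 3  ->  a_3 = 1/2
  x^2: 12 a_4 - 3 a_2 = 0  ->  12 a_4 = 3 a_2 = -9/2  ->  a_4 = -3/8
  x^3: 20 a_5 - 5 a_3 = 0  ->  20 a_5 = 5 a_3 = 5/2  ->  a_5 = 1/8
Truncated series: y(x) = 3 + 3 x - (3/2) x^2 + (1/2) x^3 - (3/8) x^4 + (1/8) x^5 + O(x^6).

a_0 = 3; a_1 = 3; a_2 = -3/2; a_3 = 1/2; a_4 = -3/8; a_5 = 1/8


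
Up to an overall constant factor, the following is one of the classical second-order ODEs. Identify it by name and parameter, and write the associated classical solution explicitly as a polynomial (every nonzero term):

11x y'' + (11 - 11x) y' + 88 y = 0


All three coefficients share the factor 11; dividing through by 11 gives  x y'' + (1 - x) y' + 8 y = 0.
This matches the Laguerre equation x y'' + (1 - x) y' + n y = 0 with n = 8; the polynomial solution is L_8(x).
With y = sum_k a_k x^k, matching x^k gives (k+1)k a_{k+1} + (k+1) a_{k+1} - k a_k + n a_k = 0, i.e. (k+1)^2 a_{k+1} = (k - n) a_k = (k - 8) a_k. The right side vanishes at k = 8, so the series terminates at degree 8.
Standard normalization L_n(0) = 1 gives a_0 = 1. Work upward with a_{k+1} = (k - 8) a_k / (k+1)^2:
  a_1 = (0 - 8)(1) / 1^2 = -8/1 = -8
  a_2 = (1 - 8)(-8) / 2^2 = 56/4 = 14
  a_3 = (2 - 8)(14) / 3^2 = -84/9 = -28/3
  a_4 = (3 - 8)(-28/3) / 4^2 = (140/3)/16 = 35/12
  a_5 = (4 - 8)(35/12) / 5^2 = (-35/3)/25 = -7/15
  a_6 = (5 - 8)(-7/15) / 6^2 = (7/5)/36 = 7/180
  a_7 = (6 - 8)(7/180) / 7^2 = (-7/90)/49 = -1/630
  a_8 = (7 - 8)(-1/630) / 8^2 = (1/630)/64 = 1/40320
Hence L_8(x) = x^8/40320 - x^7/630 + 7 x^6/180 - 7 x^5/15 + 35 x^4/12 - 28 x^3/3 + 14 x^2 - 8 x + 1.

L_8(x); series = x^8/40320 - x^7/630 + 7 x^6/180 - 7 x^5/15 + 35 x^4/12 - 28 x^3/3 + 14 x^2 - 8 x + 1


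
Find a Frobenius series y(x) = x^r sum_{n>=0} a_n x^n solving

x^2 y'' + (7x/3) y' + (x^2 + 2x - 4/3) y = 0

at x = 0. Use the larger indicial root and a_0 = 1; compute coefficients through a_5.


Write in Frobenius form y'' + (p(x)/x) y' + (q(x)/x^2) y = 0:
  p(x) = 7/3,  q(x) = x^2 + 2x - 4/3.
Indicial equation: r(r-1) + (7/3) r + (-4/3) = 0 -> roots r_1 = 2/3, r_2 = -2.
Take r = r_1 = 2/3. Let y(x) = x^r sum_{n>=0} a_n x^n with a_0 = 1.
Substitute y = x^r sum a_n x^n and match x^{r+n}. The recurrence is
  D(n) a_n + 2 a_{n-1} + 1 a_{n-2} = 0,  where D(n) = (r+n)(r+n-1) + (7/3)(r+n) + (-4/3).
  a_n = [-2 a_{n-1} - 1 a_{n-2}] / D(n).
Since the indicial polynomial factors as (r - r_1)(r - r_2), D(n) = (r_1 + n - r_1)(r_1 + n - r_2) = n(n + 8/3).
Evaluating step by step (a_0 = 1):
  n = 1: D(1) = 1(1 + 8/3) = 11/3; numerator = -2(1) = -2; a_1 = (-2)/(11/3) = -6/11
  n = 2: D(2) = 2(2 + 8/3) = 28/3; numerator = -2(-6/11) - 1(1) = 1/11; a_2 = (1/11)/(28/3) = 3/308
  n = 3: D(3) = 3(3 + 8/3) = 17; numerator = -2(3/308) - 1(-6/11) = 81/154; a_3 = (81/154)/(17) = 81/2618
  n = 4: D(4) = 4(4 + 8/3) = 80/3; numerator = -2(81/2618) - 1(3/308) = -375/5236; a_4 = (-375/5236)/(80/3) = -225/83776
  n = 5: D(5) = 5(5 + 8/3) = 115/3; numerator = -2(-225/83776) - 1(81/2618) = -9/352; a_5 = (-9/352)/(115/3) = -27/40480

r = 2/3; a_0 = 1; a_1 = -6/11; a_2 = 3/308; a_3 = 81/2618; a_4 = -225/83776; a_5 = -27/40480


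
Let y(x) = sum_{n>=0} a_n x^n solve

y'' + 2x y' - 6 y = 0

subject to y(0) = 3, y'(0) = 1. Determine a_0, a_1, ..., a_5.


Ansatz: y(x) = sum_{n>=0} a_n x^n, so y'(x) = sum_{n>=1} n a_n x^(n-1) and y''(x) = sum_{n>=2} n(n-1) a_n x^(n-2).
Substitute into P(x) y'' + Q(x) y' + R(x) y = 0 with P(x) = 1, Q(x) = 2x, R(x) = -6, and match powers of x.
Initial conditions: a_0 = 3, a_1 = 1.
Setting the coefficient of each power of x to zero and solving order by order (substituting the coefficients already found):
  x^0: 2 a_2 - 6 a_0 = 0  ->  2 a_2 = 6 a_0 = 18  ->  a_2 = 9
  x^1: 6 a_3 - 4 a_1 = 0  ->  6 a_3 = 4 a_1 = 4  ->  a_3 = 2/3
  x^2: 12 a_4 - 2 a_2 = 0  ->  12 a_4 = 2 a_2 = 18  ->  a_4 = 3/2
  x^3: 20 a_5 = 0  ->  a_5 = 0
Truncated series: y(x) = 3 + x + 9 x^2 + (2/3) x^3 + (3/2) x^4 + O(x^6).

a_0 = 3; a_1 = 1; a_2 = 9; a_3 = 2/3; a_4 = 3/2; a_5 = 0


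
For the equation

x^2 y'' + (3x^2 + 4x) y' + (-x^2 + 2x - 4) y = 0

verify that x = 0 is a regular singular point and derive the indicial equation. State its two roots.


Divide by x^2 to reach normal form y'' + P_1(x) y' + P_2(x) y = 0 with P_1(x) = 3 + 4/x and P_2(x) = -1 + 2/x - 4/x^2.
x = 0 is a singular point because the y'-coefficient 3 + 4/x has a pole at x = 0 and the y-coefficient -1 + 2/x - 4/x^2 has a pole at x = 0.
It is a regular singular point because x P_1(x) = p(x) = 3x + 4 and x^2 P_2(x) = q(x) = -x^2 + 2x - 4 are polynomials, hence analytic at x = 0.
p(0) = 4,  q(0) = -4.
Indicial equation: r(r-1) + p(0) r + q(0) = 0, i.e. r^2 + (p(0) - 1) r + q(0) = 0, i.e. r^2 + 3 r - 4 = 0.
Discriminant: (3)^2 - 4(-4) = 25, so r = (-3 ± 5)/2.
Solving: r_1 = 1, r_2 = -4.

indicial: r^2 + 3 r - 4 = 0; roots r_1 = 1, r_2 = -4


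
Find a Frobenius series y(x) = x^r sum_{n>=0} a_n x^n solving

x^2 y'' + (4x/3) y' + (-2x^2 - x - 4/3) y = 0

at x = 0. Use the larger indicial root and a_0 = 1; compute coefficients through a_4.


Write in Frobenius form y'' + (p(x)/x) y' + (q(x)/x^2) y = 0:
  p(x) = 4/3,  q(x) = -2x^2 - x - 4/3.
Indicial equation: r(r-1) + (4/3) r + (-4/3) = 0 -> roots r_1 = 1, r_2 = -4/3.
Take r = r_1 = 1. Let y(x) = x^r sum_{n>=0} a_n x^n with a_0 = 1.
Substitute y = x^r sum a_n x^n and match x^{r+n}. The recurrence is
  D(n) a_n - 1 a_{n-1} - 2 a_{n-2} = 0,  where D(n) = (r+n)(r+n-1) + (4/3)(r+n) + (-4/3).
  a_n = [1 a_{n-1} + 2 a_{n-2}] / D(n).
Since the indicial polynomial factors as (r - r_1)(r - r_2), D(n) = (r_1 + n - r_1)(r_1 + n - r_2) = n(n + 7/3).
Evaluating step by step (a_0 = 1):
  n = 1: D(1) = 1(1 + 7/3) = 10/3; numerator = 1(1) = 1; a_1 = (1)/(10/3) = 3/10
  n = 2: D(2) = 2(2 + 7/3) = 26/3; numerator = 1(3/10) + 2(1) = 23/10; a_2 = (23/10)/(26/3) = 69/260
  n = 3: D(3) = 3(3 + 7/3) = 16; numerator = 1(69/260) + 2(3/10) = 45/52; a_3 = (45/52)/(16) = 45/832
  n = 4: D(4) = 4(4 + 7/3) = 76/3; numerator = 1(45/832) + 2(69/260) = 2433/4160; a_4 = (2433/4160)/(76/3) = 7299/316160

r = 1; a_0 = 1; a_1 = 3/10; a_2 = 69/260; a_3 = 45/832; a_4 = 7299/316160


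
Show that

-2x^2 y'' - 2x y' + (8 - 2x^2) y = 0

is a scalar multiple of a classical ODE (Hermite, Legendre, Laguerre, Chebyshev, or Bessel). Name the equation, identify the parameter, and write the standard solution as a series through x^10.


All three coefficients share the factor -2; dividing through by -2 gives  x^2 y'' + x y' + (x^2 - 4) y = 0.
This matches the Bessel equation x^2 y'' + x y' + (x^2 - nu^2) y = 0 with nu^2 = 4, so nu = 2; the solution bounded at x = 0 is J_2(x).
Frobenius at x = 0: indicial roots ±nu; for r = nu the recurrence k(k + 2nu) c_k = -c_{k-2} gives the standard series J_nu(x) = sum_{k>=0} (-1)^k / (k! (k+nu)!) (x/2)^(2k+nu). Evaluate the first 5 terms:
  k = 0: (-1)^0 / (0! * 2! * 2^2) x^2 = 1/(1*2*4) x^2 = (1/8) x^2
  k = 1: (-1)^1 / (1! * 3! * 2^4) x^4 = -1/(1*6*16) x^4 = (-1/96) x^4
  k = 2: (-1)^2 / (2! * 4! * 2^6) x^6 = 1/(2*24*64) x^6 = (1/3072) x^6
  k = 3: (-1)^3 / (3! * 5! * 2^8) x^8 = -1/(6*120*256) x^8 = (-1/184320) x^8
  k = 4: (-1)^4 / (4! * 6! * 2^10) x^10 = 1/(24*720*1024) x^10 = (1/17694720) x^10
Hence J_2(x) = x^10/17694720 - x^8/184320 + x^6/3072 - x^4/96 + x^2/8 + ....

J_2(x); series = x^10/17694720 - x^8/184320 + x^6/3072 - x^4/96 + x^2/8


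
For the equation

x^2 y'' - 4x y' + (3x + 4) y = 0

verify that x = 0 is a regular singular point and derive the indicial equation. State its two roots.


Divide by x^2 to reach normal form y'' + P_1(x) y' + P_2(x) y = 0 with P_1(x) = -4/x and P_2(x) = 3/x + 4/x^2.
x = 0 is a singular point because the y'-coefficient -4/x has a pole at x = 0 and the y-coefficient 3/x + 4/x^2 has a pole at x = 0.
It is a regular singular point because x P_1(x) = p(x) = -4 and x^2 P_2(x) = q(x) = 3x + 4 are polynomials, hence analytic at x = 0.
p(0) = -4,  q(0) = 4.
Indicial equation: r(r-1) + p(0) r + q(0) = 0, i.e. r^2 + (p(0) - 1) r + q(0) = 0, i.e. r^2 - 5 r + 4 = 0.
Discriminant: (-5)^2 - 4(4) = 9, so r = (5 ± 3)/2.
Solving: r_1 = 4, r_2 = 1.

indicial: r^2 - 5 r + 4 = 0; roots r_1 = 4, r_2 = 1


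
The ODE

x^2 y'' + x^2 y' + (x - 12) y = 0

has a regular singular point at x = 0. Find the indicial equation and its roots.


Divide by x^2 to reach normal form y'' + P_1(x) y' + P_2(x) y = 0 with P_1(x) = 1 and P_2(x) = 1/x - 12/x^2.
x = 0 is a singular point because the y-coefficient 1/x - 12/x^2 has a pole at x = 0.
It is a regular singular point because x P_1(x) = p(x) = x and x^2 P_2(x) = q(x) = x - 12 are polynomials, hence analytic at x = 0.
p(0) = 0,  q(0) = -12.
Indicial equation: r(r-1) + p(0) r + q(0) = 0, i.e. r^2 + (p(0) - 1) r + q(0) = 0, i.e. r^2 - 1 r - 12 = 0.
Discriminant: (-1)^2 - 4(-12) = 49, so r = (1 ± 7)/2.
Solving: r_1 = 4, r_2 = -3.

indicial: r^2 - 1 r - 12 = 0; roots r_1 = 4, r_2 = -3


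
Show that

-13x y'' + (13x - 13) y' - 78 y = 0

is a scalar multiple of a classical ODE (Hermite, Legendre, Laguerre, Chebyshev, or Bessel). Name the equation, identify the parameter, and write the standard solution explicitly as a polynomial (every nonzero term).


All three coefficients share the factor -13; dividing through by -13 gives  x y'' + (1 - x) y' + 6 y = 0.
This matches the Laguerre equation x y'' + (1 - x) y' + n y = 0 with n = 6; the polynomial solution is L_6(x).
With y = sum_k a_k x^k, matching x^k gives (k+1)k a_{k+1} + (k+1) a_{k+1} - k a_k + n a_k = 0, i.e. (k+1)^2 a_{k+1} = (k - n) a_k = (k - 6) a_k. The right side vanishes at k = 6, so the series terminates at degree 6.
Standard normalization L_n(0) = 1 gives a_0 = 1. Work upward with a_{k+1} = (k - 6) a_k / (k+1)^2:
  a_1 = (0 - 6)(1) / 1^2 = -6/1 = -6
  a_2 = (1 - 6)(-6) / 2^2 = 30/4 = 15/2
  a_3 = (2 - 6)(15/2) / 3^2 = -30/9 = -10/3
  a_4 = (3 - 6)(-10/3) / 4^2 = 10/16 = 5/8
  a_5 = (4 - 6)(5/8) / 5^2 = (-5/4)/25 = -1/20
  a_6 = (5 - 6)(-1/20) / 6^2 = (1/20)/36 = 1/720
Hence L_6(x) = x^6/720 - x^5/20 + 5 x^4/8 - 10 x^3/3 + 15 x^2/2 - 6 x + 1.

L_6(x); series = x^6/720 - x^5/20 + 5 x^4/8 - 10 x^3/3 + 15 x^2/2 - 6 x + 1


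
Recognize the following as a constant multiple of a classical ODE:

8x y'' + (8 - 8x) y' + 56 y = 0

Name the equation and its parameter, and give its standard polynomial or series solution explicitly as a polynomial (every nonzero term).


All three coefficients share the factor 8; dividing through by 8 gives  x y'' + (1 - x) y' + 7 y = 0.
This matches the Laguerre equation x y'' + (1 - x) y' + n y = 0 with n = 7; the polynomial solution is L_7(x).
With y = sum_k a_k x^k, matching x^k gives (k+1)k a_{k+1} + (k+1) a_{k+1} - k a_k + n a_k = 0, i.e. (k+1)^2 a_{k+1} = (k - n) a_k = (k - 7) a_k. The right side vanishes at k = 7, so the series terminates at degree 7.
Standard normalization L_n(0) = 1 gives a_0 = 1. Work upward with a_{k+1} = (k - 7) a_k / (k+1)^2:
  a_1 = (0 - 7)(1) / 1^2 = -7/1 = -7
  a_2 = (1 - 7)(-7) / 2^2 = 42/4 = 21/2
  a_3 = (2 - 7)(21/2) / 3^2 = (-105/2)/9 = -35/6
  a_4 = (3 - 7)(-35/6) / 4^2 = (70/3)/16 = 35/24
  a_5 = (4 - 7)(35/24) / 5^2 = (-35/8)/25 = -7/40
  a_6 = (5 - 7)(-7/40) / 6^2 = (7/20)/36 = 7/720
  a_7 = (6 - 7)(7/720) / 7^2 = (-7/720)/49 = -1/5040
Hence L_7(x) = -x^7/5040 + 7 x^6/720 - 7 x^5/40 + 35 x^4/24 - 35 x^3/6 + 21 x^2/2 - 7 x + 1.

L_7(x); series = -x^7/5040 + 7 x^6/720 - 7 x^5/40 + 35 x^4/24 - 35 x^3/6 + 21 x^2/2 - 7 x + 1


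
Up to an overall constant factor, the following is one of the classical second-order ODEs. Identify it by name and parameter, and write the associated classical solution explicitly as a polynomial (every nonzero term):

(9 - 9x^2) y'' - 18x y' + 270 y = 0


All three coefficients share the factor 9; dividing through by 9 gives  (1 - x^2) y'' - 2x y' + 30 y = 0.
This matches the Legendre equation (1 - x^2) y'' - 2x y' + n(n+1) y = 0 (note the -2x y' term) with n(n+1) = 30, so n = 5; the polynomial solution is P_5(x).
With y = sum_k a_k x^k, matching x^k gives (k+2)(k+1) a_{k+2} = [k(k+1) - n(n+1)] a_k = (k - 5)(k + 6) a_k. The right side vanishes at k = 5, so the series with the parity of 5 terminates at degree 5.
Standard normalization (P_n(1) = 1): leading coefficient (2n)!/(2^n (n!)^2) = 3628800/(32*14400) = 63/8, so a_5 = 63/8. Work downward with a_k = (k+1)(k+2) a_{k+2} / ((k - 5)(k + 6)):
  a_3 = (4)(5)(63/8) / ((3 - 5)(3 + 6)) = (315/2)/(-18) = -35/4
  a_1 = (2)(3)(-35/4) / ((1 - 5)(1 + 6)) = (-105/2)/(-28) = 15/8
Hence P_5(x) = 63 x^5/8 - 35 x^3/4 + 15 x/8.

P_5(x); series = 63 x^5/8 - 35 x^3/4 + 15 x/8


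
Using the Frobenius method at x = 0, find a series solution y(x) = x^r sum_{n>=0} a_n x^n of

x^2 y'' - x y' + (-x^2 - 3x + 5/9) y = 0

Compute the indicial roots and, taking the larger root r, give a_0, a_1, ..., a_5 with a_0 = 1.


Write in Frobenius form y'' + (p(x)/x) y' + (q(x)/x^2) y = 0:
  p(x) = -1,  q(x) = -x^2 - 3x + 5/9.
Indicial equation: r(r-1) + (-1) r + (5/9) = 0 -> roots r_1 = 5/3, r_2 = 1/3.
Take r = r_1 = 5/3. Let y(x) = x^r sum_{n>=0} a_n x^n with a_0 = 1.
Substitute y = x^r sum a_n x^n and match x^{r+n}. The recurrence is
  D(n) a_n - 3 a_{n-1} - 1 a_{n-2} = 0,  where D(n) = (r+n)(r+n-1) + (-1)(r+n) + (5/9).
  a_n = [3 a_{n-1} + 1 a_{n-2}] / D(n).
Since the indicial polynomial factors as (r - r_1)(r - r_2), D(n) = (r_1 + n - r_1)(r_1 + n - r_2) = n(n + 4/3).
Evaluating step by step (a_0 = 1):
  n = 1: D(1) = 1(1 + 4/3) = 7/3; numerator = 3(1) = 3; a_1 = (3)/(7/3) = 9/7
  n = 2: D(2) = 2(2 + 4/3) = 20/3; numerator = 3(9/7) + 1(1) = 34/7; a_2 = (34/7)/(20/3) = 51/70
  n = 3: D(3) = 3(3 + 4/3) = 13; numerator = 3(51/70) + 1(9/7) = 243/70; a_3 = (243/70)/(13) = 243/910
  n = 4: D(4) = 4(4 + 4/3) = 64/3; numerator = 3(243/910) + 1(51/70) = 696/455; a_4 = (696/455)/(64/3) = 261/3640
  n = 5: D(5) = 5(5 + 4/3) = 95/3; numerator = 3(261/3640) + 1(243/910) = 27/56; a_5 = (27/56)/(95/3) = 81/5320

r = 5/3; a_0 = 1; a_1 = 9/7; a_2 = 51/70; a_3 = 243/910; a_4 = 261/3640; a_5 = 81/5320


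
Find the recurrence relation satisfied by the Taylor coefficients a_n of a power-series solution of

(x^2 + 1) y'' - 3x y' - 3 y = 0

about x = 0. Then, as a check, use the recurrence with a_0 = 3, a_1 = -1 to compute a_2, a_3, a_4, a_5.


Substitute y = sum_n a_n x^n.
(1 + 1 x^2) y'' contributes (n+2)(n+1) a_{n+2} + n(n-1) a_n at x^n.
-3 x y'(x) contributes -3 n a_n at x^n.
-3 y(x) contributes -3 a_n at x^n.
Matching x^n: (n+2)(n+1) a_{n+2} + (n(n-1) - 3 n - 3) a_n = 0.
Thus a_{n+2} = (-n(n-1) + 3 n + 3) / ((n+1)(n+2)) * a_n.

Check with a_0 = 3, a_1 = -1 (apply the recurrence for n = 0, 1, 2, 3): a_0 = 3, a_1 = -1, a_2 = 9/2, a_3 = -1, a_4 = 21/8, a_5 = -3/10.

a_(n+2) = (-n(n-1) + 3 n + 3) / ((n+1)(n+2)) * a_n; check: a_0 = 3, a_1 = -1, a_2 = 9/2, a_3 = -1, a_4 = 21/8, a_5 = -3/10


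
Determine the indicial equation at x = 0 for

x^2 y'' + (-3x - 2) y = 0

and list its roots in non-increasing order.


Divide by x^2 to reach normal form y'' + P_1(x) y' + P_2(x) y = 0 with P_1(x) = 0 and P_2(x) = -3/x - 2/x^2.
x = 0 is a singular point because the y-coefficient -3/x - 2/x^2 has a pole at x = 0.
It is a regular singular point because x P_1(x) = p(x) = 0 and x^2 P_2(x) = q(x) = -3x - 2 are polynomials, hence analytic at x = 0.
p(0) = 0,  q(0) = -2.
Indicial equation: r(r-1) + p(0) r + q(0) = 0, i.e. r^2 + (p(0) - 1) r + q(0) = 0, i.e. r^2 - 1 r - 2 = 0.
Discriminant: (-1)^2 - 4(-2) = 9, so r = (1 ± 3)/2.
Solving: r_1 = 2, r_2 = -1.

indicial: r^2 - 1 r - 2 = 0; roots r_1 = 2, r_2 = -1


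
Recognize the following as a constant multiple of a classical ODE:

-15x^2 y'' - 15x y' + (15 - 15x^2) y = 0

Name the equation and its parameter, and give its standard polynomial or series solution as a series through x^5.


All three coefficients share the factor -15; dividing through by -15 gives  x^2 y'' + x y' + (x^2 - 1) y = 0.
This matches the Bessel equation x^2 y'' + x y' + (x^2 - nu^2) y = 0 with nu^2 = 1, so nu = 1; the solution bounded at x = 0 is J_1(x).
Frobenius at x = 0: indicial roots ±nu; for r = nu the recurrence k(k + 2nu) c_k = -c_{k-2} gives the standard series J_nu(x) = sum_{k>=0} (-1)^k / (k! (k+nu)!) (x/2)^(2k+nu). Evaluate the first 3 terms:
  k = 0: (-1)^0 / (0! * 1! * 2^1) x^1 = 1/(1*1*2) x^1 = (1/2) x^1
  k = 1: (-1)^1 / (1! * 2! * 2^3) x^3 = -1/(1*2*8) x^3 = (-1/16) x^3
  k = 2: (-1)^2 / (2! * 3! * 2^5) x^5 = 1/(2*6*32) x^5 = (1/384) x^5
Hence J_1(x) = x^5/384 - x^3/16 + x/2 + ....

J_1(x); series = x^5/384 - x^3/16 + x/2


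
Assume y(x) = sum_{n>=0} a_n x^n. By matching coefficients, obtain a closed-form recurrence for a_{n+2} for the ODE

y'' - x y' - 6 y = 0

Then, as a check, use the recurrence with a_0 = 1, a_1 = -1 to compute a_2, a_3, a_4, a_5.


Substitute y = sum_n a_n x^n.
y''(x) has coefficient (n+2)(n+1) a_{n+2} at x^n;
-x y'(x) has coefficient -n a_n at x^n (shift);
-6 y(x) has coefficient -6 a_n at x^n.
Matching x^n: (n+2)(n+1) a_{n+2} + (-n - 6) a_n = 0.
Thus a_{n+2} = (n + 6) / ((n+1)(n+2)) * a_n.

Check with a_0 = 1, a_1 = -1 (apply the recurrence for n = 0, 1, 2, 3): a_0 = 1, a_1 = -1, a_2 = 3, a_3 = -7/6, a_4 = 2, a_5 = -21/40.

a_(n+2) = (n + 6) / ((n+1)(n+2)) * a_n; check: a_0 = 1, a_1 = -1, a_2 = 3, a_3 = -7/6, a_4 = 2, a_5 = -21/40


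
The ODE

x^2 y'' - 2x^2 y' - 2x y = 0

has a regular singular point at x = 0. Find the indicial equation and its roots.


Divide by x^2 to reach normal form y'' + P_1(x) y' + P_2(x) y = 0 with P_1(x) = -2 and P_2(x) = -2/x.
x = 0 is a singular point because the y-coefficient -2/x has a pole at x = 0.
It is a regular singular point because x P_1(x) = p(x) = -2x and x^2 P_2(x) = q(x) = -2x are polynomials, hence analytic at x = 0.
p(0) = 0,  q(0) = 0.
Indicial equation: r(r-1) + p(0) r + q(0) = 0, i.e. r^2 + (p(0) - 1) r + q(0) = 0, i.e. r^2 - 1 r = 0.
Discriminant: (-1)^2 - 4(0) = 1, so r = (1 ± 1)/2.
Solving: r_1 = 1, r_2 = 0.

indicial: r^2 - 1 r = 0; roots r_1 = 1, r_2 = 0


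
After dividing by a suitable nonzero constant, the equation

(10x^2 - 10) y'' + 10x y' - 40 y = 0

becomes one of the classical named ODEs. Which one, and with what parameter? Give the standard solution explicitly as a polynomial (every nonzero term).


All three coefficients share the factor -10; dividing through by -10 gives  (1 - x^2) y'' - x y' + 4 y = 0.
This matches the Chebyshev equation (1 - x^2) y'' - x y' + n^2 y = 0 (note the -x y' term, not -2x y') with n^2 = 4, so n = 2; the polynomial solution is T_2(x).
With y = sum_k a_k x^k, matching x^k gives (k+2)(k+1) a_{k+2} = (k^2 - n^2) a_k = (k - 2)(k + 2) a_k. The right side vanishes at k = 2, so the series with the parity of 2 terminates at degree 2.
Standard normalization: leading coefficient of T_n is 2^(n-1), so a_2 = 2^1 = 2. Work downward with a_k = (k+1)(k+2) a_{k+2} / ((k - 2)(k + 2)):
  a_0 = (1)(2)(2) / ((0 - 2)(0 + 2)) = 4/(-4) = -1
Hence T_2(x) = 2 x^2 - 1.

T_2(x); series = 2 x^2 - 1


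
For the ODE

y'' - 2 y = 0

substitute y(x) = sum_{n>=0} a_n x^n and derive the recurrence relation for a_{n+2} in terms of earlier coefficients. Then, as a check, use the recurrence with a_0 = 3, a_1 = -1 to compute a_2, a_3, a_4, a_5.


Substitute y = sum_n a_n x^n into y'' + (const) y = 0.
y''(x) = sum_{n>=0} (n+2)(n+1) a_{n+2} x^n.
The ODE becomes sum_n [(n+2)(n+1) a_{n+2} - 2 a_n] x^n = 0.
Setting each coefficient to zero gives the recurrence:
  (n+2)(n+1) a_{n+2} - 2 a_n = 0,
  a_{n+2} = 2 / ((n+1)(n+2)) a_n.

Check with a_0 = 3, a_1 = -1 (apply the recurrence for n = 0, 1, 2, 3): a_0 = 3, a_1 = -1, a_2 = 3, a_3 = -1/3, a_4 = 1/2, a_5 = -1/30.

a_{n+2} = 2/((n+1)(n+2)) * a_n; check: a_0 = 3, a_1 = -1, a_2 = 3, a_3 = -1/3, a_4 = 1/2, a_5 = -1/30


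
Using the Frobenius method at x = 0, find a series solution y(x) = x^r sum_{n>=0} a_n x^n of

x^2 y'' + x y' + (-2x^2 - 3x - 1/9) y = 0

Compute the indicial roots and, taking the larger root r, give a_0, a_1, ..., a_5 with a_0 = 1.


Write in Frobenius form y'' + (p(x)/x) y' + (q(x)/x^2) y = 0:
  p(x) = 1,  q(x) = -2x^2 - 3x - 1/9.
Indicial equation: r(r-1) + (1) r + (-1/9) = 0 -> roots r_1 = 1/3, r_2 = -1/3.
Take r = r_1 = 1/3. Let y(x) = x^r sum_{n>=0} a_n x^n with a_0 = 1.
Substitute y = x^r sum a_n x^n and match x^{r+n}. The recurrence is
  D(n) a_n - 3 a_{n-1} - 2 a_{n-2} = 0,  where D(n) = (r+n)(r+n-1) + (1)(r+n) + (-1/9).
  a_n = [3 a_{n-1} + 2 a_{n-2}] / D(n).
Since the indicial polynomial factors as (r - r_1)(r - r_2), D(n) = (r_1 + n - r_1)(r_1 + n - r_2) = n(n + 2/3).
Evaluating step by step (a_0 = 1):
  n = 1: D(1) = 1(1 + 2/3) = 5/3; numerator = 3(1) = 3; a_1 = (3)/(5/3) = 9/5
  n = 2: D(2) = 2(2 + 2/3) = 16/3; numerator = 3(9/5) + 2(1) = 37/5; a_2 = (37/5)/(16/3) = 111/80
  n = 3: D(3) = 3(3 + 2/3) = 11; numerator = 3(111/80) + 2(9/5) = 621/80; a_3 = (621/80)/(11) = 621/880
  n = 4: D(4) = 4(4 + 2/3) = 56/3; numerator = 3(621/880) + 2(111/80) = 861/176; a_4 = (861/176)/(56/3) = 369/1408
  n = 5: D(5) = 5(5 + 2/3) = 85/3; numerator = 3(369/1408) + 2(621/880) = 15471/7040; a_5 = (15471/7040)/(85/3) = 46413/598400

r = 1/3; a_0 = 1; a_1 = 9/5; a_2 = 111/80; a_3 = 621/880; a_4 = 369/1408; a_5 = 46413/598400


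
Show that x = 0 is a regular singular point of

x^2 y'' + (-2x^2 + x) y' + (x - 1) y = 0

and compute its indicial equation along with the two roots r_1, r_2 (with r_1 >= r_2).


Divide by x^2 to reach normal form y'' + P_1(x) y' + P_2(x) y = 0 with P_1(x) = -2 + 1/x and P_2(x) = 1/x - 1/x^2.
x = 0 is a singular point because the y'-coefficient -2 + 1/x has a pole at x = 0 and the y-coefficient 1/x - 1/x^2 has a pole at x = 0.
It is a regular singular point because x P_1(x) = p(x) = 1 - 2x and x^2 P_2(x) = q(x) = x - 1 are polynomials, hence analytic at x = 0.
p(0) = 1,  q(0) = -1.
Indicial equation: r(r-1) + p(0) r + q(0) = 0, i.e. r^2 + (p(0) - 1) r + q(0) = 0, i.e. r^2 - 1 = 0.
Discriminant: (0)^2 - 4(-1) = 4, so r = (0 ± 2)/2.
Solving: r_1 = 1, r_2 = -1.

indicial: r^2 - 1 = 0; roots r_1 = 1, r_2 = -1


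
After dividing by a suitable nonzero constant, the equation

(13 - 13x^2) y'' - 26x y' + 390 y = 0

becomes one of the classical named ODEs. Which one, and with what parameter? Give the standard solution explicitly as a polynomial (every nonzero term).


All three coefficients share the factor 13; dividing through by 13 gives  (1 - x^2) y'' - 2x y' + 30 y = 0.
This matches the Legendre equation (1 - x^2) y'' - 2x y' + n(n+1) y = 0 (note the -2x y' term) with n(n+1) = 30, so n = 5; the polynomial solution is P_5(x).
With y = sum_k a_k x^k, matching x^k gives (k+2)(k+1) a_{k+2} = [k(k+1) - n(n+1)] a_k = (k - 5)(k + 6) a_k. The right side vanishes at k = 5, so the series with the parity of 5 terminates at degree 5.
Standard normalization (P_n(1) = 1): leading coefficient (2n)!/(2^n (n!)^2) = 3628800/(32*14400) = 63/8, so a_5 = 63/8. Work downward with a_k = (k+1)(k+2) a_{k+2} / ((k - 5)(k + 6)):
  a_3 = (4)(5)(63/8) / ((3 - 5)(3 + 6)) = (315/2)/(-18) = -35/4
  a_1 = (2)(3)(-35/4) / ((1 - 5)(1 + 6)) = (-105/2)/(-28) = 15/8
Hence P_5(x) = 63 x^5/8 - 35 x^3/4 + 15 x/8.

P_5(x); series = 63 x^5/8 - 35 x^3/4 + 15 x/8


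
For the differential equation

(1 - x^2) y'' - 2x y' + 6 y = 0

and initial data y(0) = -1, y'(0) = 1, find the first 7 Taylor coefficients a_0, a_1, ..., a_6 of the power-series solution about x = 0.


Ansatz: y(x) = sum_{n>=0} a_n x^n, so y'(x) = sum_{n>=1} n a_n x^(n-1) and y''(x) = sum_{n>=2} n(n-1) a_n x^(n-2).
Substitute into P(x) y'' + Q(x) y' + R(x) y = 0 with P(x) = 1 - x^2, Q(x) = -2x, R(x) = 6, and match powers of x.
Initial conditions: a_0 = -1, a_1 = 1.
Setting the coefficient of each power of x to zero and solving order by order (substituting the coefficients already found):
  x^0: 2 a_2 + 6 a_0 = 0  ->  2 a_2 = -6 a_0 = 6  ->  a_2 = 3
  x^1: 6 a_3 + 4 a_1 = 0  ->  6 a_3 = -4 a_1 = -4  ->  a_3 = -2/3
  x^2: 12 a_4 = 0  ->  a_4 = 0
  x^3: 20 a_5 - 6 a_3 = 0  ->  20 a_5 = 6 a_3 = -4  ->  a_5 = -1/5
  x^4: 30 a_6 - 14 a_4 = 0  ->  30 a_6 = 14 a_4 = 0  ->  a_6 = 0
Truncated series: y(x) = -1 + x + 3 x^2 - (2/3) x^3 - (1/5) x^5 + O(x^7).

a_0 = -1; a_1 = 1; a_2 = 3; a_3 = -2/3; a_4 = 0; a_5 = -1/5; a_6 = 0


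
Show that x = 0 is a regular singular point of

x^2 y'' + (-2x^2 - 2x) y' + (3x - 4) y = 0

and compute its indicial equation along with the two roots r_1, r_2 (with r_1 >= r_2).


Divide by x^2 to reach normal form y'' + P_1(x) y' + P_2(x) y = 0 with P_1(x) = -2 - 2/x and P_2(x) = 3/x - 4/x^2.
x = 0 is a singular point because the y'-coefficient -2 - 2/x has a pole at x = 0 and the y-coefficient 3/x - 4/x^2 has a pole at x = 0.
It is a regular singular point because x P_1(x) = p(x) = -2x - 2 and x^2 P_2(x) = q(x) = 3x - 4 are polynomials, hence analytic at x = 0.
p(0) = -2,  q(0) = -4.
Indicial equation: r(r-1) + p(0) r + q(0) = 0, i.e. r^2 + (p(0) - 1) r + q(0) = 0, i.e. r^2 - 3 r - 4 = 0.
Discriminant: (-3)^2 - 4(-4) = 25, so r = (3 ± 5)/2.
Solving: r_1 = 4, r_2 = -1.

indicial: r^2 - 3 r - 4 = 0; roots r_1 = 4, r_2 = -1


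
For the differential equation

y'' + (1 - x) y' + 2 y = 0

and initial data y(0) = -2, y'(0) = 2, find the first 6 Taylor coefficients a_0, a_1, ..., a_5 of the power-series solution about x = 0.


Ansatz: y(x) = sum_{n>=0} a_n x^n, so y'(x) = sum_{n>=1} n a_n x^(n-1) and y''(x) = sum_{n>=2} n(n-1) a_n x^(n-2).
Substitute into P(x) y'' + Q(x) y' + R(x) y = 0 with P(x) = 1, Q(x) = 1 - x, R(x) = 2, and match powers of x.
Initial conditions: a_0 = -2, a_1 = 2.
Setting the coefficient of each power of x to zero and solving order by order (substituting the coefficients already found):
  x^0: 2 a_2 + a_1 + 2 a_0 = 0  ->  2 a_2 = -a_1 - 2 a_0 = 2  ->  a_2 = 1
  x^1: 6 a_3 + 2 a_2 + a_1 = 0  ->  6 a_3 = -2 a_2 - a_1 = -4  ->  a_3 = -2/3
  x^2: 12 a_4 + 3 a_3 = 0  ->  12 a_4 = -3 a_3 = 2  ->  a_4 = 1/6
  x^3: 20 a_5 + 4 a_4 - a_3 = 0  ->  20 a_5 = -4 a_4 + a_3 = -4/3  ->  a_5 = -1/15
Truncated series: y(x) = -2 + 2 x + x^2 - (2/3) x^3 + (1/6) x^4 - (1/15) x^5 + O(x^6).

a_0 = -2; a_1 = 2; a_2 = 1; a_3 = -2/3; a_4 = 1/6; a_5 = -1/15


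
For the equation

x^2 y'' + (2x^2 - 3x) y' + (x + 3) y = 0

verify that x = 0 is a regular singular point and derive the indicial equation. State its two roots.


Divide by x^2 to reach normal form y'' + P_1(x) y' + P_2(x) y = 0 with P_1(x) = 2 - 3/x and P_2(x) = 1/x + 3/x^2.
x = 0 is a singular point because the y'-coefficient 2 - 3/x has a pole at x = 0 and the y-coefficient 1/x + 3/x^2 has a pole at x = 0.
It is a regular singular point because x P_1(x) = p(x) = 2x - 3 and x^2 P_2(x) = q(x) = x + 3 are polynomials, hence analytic at x = 0.
p(0) = -3,  q(0) = 3.
Indicial equation: r(r-1) + p(0) r + q(0) = 0, i.e. r^2 + (p(0) - 1) r + q(0) = 0, i.e. r^2 - 4 r + 3 = 0.
Discriminant: (-4)^2 - 4(3) = 4, so r = (4 ± 2)/2.
Solving: r_1 = 3, r_2 = 1.

indicial: r^2 - 4 r + 3 = 0; roots r_1 = 3, r_2 = 1


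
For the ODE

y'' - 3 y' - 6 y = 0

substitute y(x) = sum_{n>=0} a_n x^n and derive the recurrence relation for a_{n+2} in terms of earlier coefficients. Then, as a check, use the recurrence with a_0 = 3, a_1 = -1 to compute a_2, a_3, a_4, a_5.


Substitute y = sum_n a_n x^n.
y''(x) has coefficient (n+2)(n+1) a_{n+2} at x^n;
-3 y'(x) has coefficient -3 (n+1) a_{n+1} at x^n;
-6 y(x) has coefficient -6 a_n at x^n.
Matching x^n: (n+2)(n+1) a_{n+2} - 3 (n+1) a_{n+1} - 6 a_n = 0.
Thus a_{n+2} = [3 (n+1) a_{n+1} + 6 a_n] / ((n+1)(n+2)).

Check with a_0 = 3, a_1 = -1 (apply the recurrence for n = 0, 1, 2, 3): a_0 = 3, a_1 = -1, a_2 = 15/2, a_3 = 13/2, a_4 = 69/8, a_5 = 57/8.

a_(n+2) = [3 (n+1) a_(n+1) + 6 a_n] / ((n+1)(n+2)); check: a_0 = 3, a_1 = -1, a_2 = 15/2, a_3 = 13/2, a_4 = 69/8, a_5 = 57/8


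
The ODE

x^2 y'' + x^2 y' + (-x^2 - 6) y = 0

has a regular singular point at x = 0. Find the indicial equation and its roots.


Divide by x^2 to reach normal form y'' + P_1(x) y' + P_2(x) y = 0 with P_1(x) = 1 and P_2(x) = -1 - 6/x^2.
x = 0 is a singular point because the y-coefficient -1 - 6/x^2 has a pole at x = 0.
It is a regular singular point because x P_1(x) = p(x) = x and x^2 P_2(x) = q(x) = -x^2 - 6 are polynomials, hence analytic at x = 0.
p(0) = 0,  q(0) = -6.
Indicial equation: r(r-1) + p(0) r + q(0) = 0, i.e. r^2 + (p(0) - 1) r + q(0) = 0, i.e. r^2 - 1 r - 6 = 0.
Discriminant: (-1)^2 - 4(-6) = 25, so r = (1 ± 5)/2.
Solving: r_1 = 3, r_2 = -2.

indicial: r^2 - 1 r - 6 = 0; roots r_1 = 3, r_2 = -2


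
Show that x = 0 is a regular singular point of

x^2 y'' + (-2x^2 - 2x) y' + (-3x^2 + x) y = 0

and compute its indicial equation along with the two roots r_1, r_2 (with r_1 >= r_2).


Divide by x^2 to reach normal form y'' + P_1(x) y' + P_2(x) y = 0 with P_1(x) = -2 - 2/x and P_2(x) = -3 + 1/x.
x = 0 is a singular point because the y'-coefficient -2 - 2/x has a pole at x = 0 and the y-coefficient -3 + 1/x has a pole at x = 0.
It is a regular singular point because x P_1(x) = p(x) = -2x - 2 and x^2 P_2(x) = q(x) = -3x^2 + x are polynomials, hence analytic at x = 0.
p(0) = -2,  q(0) = 0.
Indicial equation: r(r-1) + p(0) r + q(0) = 0, i.e. r^2 + (p(0) - 1) r + q(0) = 0, i.e. r^2 - 3 r = 0.
Discriminant: (-3)^2 - 4(0) = 9, so r = (3 ± 3)/2.
Solving: r_1 = 3, r_2 = 0.

indicial: r^2 - 3 r = 0; roots r_1 = 3, r_2 = 0


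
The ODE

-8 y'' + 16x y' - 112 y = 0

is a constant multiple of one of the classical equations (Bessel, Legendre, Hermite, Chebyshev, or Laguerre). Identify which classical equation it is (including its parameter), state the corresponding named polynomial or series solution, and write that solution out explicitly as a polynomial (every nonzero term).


All three coefficients share the factor -8; dividing through by -8 gives  y'' - 2x y' + 14 y = 0.
This matches the Hermite equation y'' - 2x y' + 2n y = 0 with 2n = 14, so n = 7; the polynomial solution is H_7(x).
With y = sum_k a_k x^k, matching x^k gives (k+2)(k+1) a_{k+2} = 2(k - n) a_k = 2(k - 7) a_k. The right side vanishes at k = 7, so the series with the parity of 7 terminates at degree 7.
Standard normalization: leading coefficient of H_n is 2^n, so a_7 = 2^7 = 128. Work downward with a_k = (k+1)(k+2) a_{k+2} / (2(k - n)):
  a_5 = (6)(7)(128) / (2(5 - 7)) = 5376/(-4) = -1344
  a_3 = (4)(5)(-1344) / (2(3 - 7)) = -26880/(-8) = 3360
  a_1 = (2)(3)(3360) / (2(1 - 7)) = 20160/(-12) = -1680
Hence H_7(x) = 128 x^7 - 1344 x^5 + 3360 x^3 - 1680 x.

H_7(x); series = 128 x^7 - 1344 x^5 + 3360 x^3 - 1680 x


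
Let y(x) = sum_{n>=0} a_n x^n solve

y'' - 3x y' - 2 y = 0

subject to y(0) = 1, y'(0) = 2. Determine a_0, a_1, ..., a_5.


Ansatz: y(x) = sum_{n>=0} a_n x^n, so y'(x) = sum_{n>=1} n a_n x^(n-1) and y''(x) = sum_{n>=2} n(n-1) a_n x^(n-2).
Substitute into P(x) y'' + Q(x) y' + R(x) y = 0 with P(x) = 1, Q(x) = -3x, R(x) = -2, and match powers of x.
Initial conditions: a_0 = 1, a_1 = 2.
Setting the coefficient of each power of x to zero and solving order by order (substituting the coefficients already found):
  x^0: 2 a_2 - 2 a_0 = 0  ->  2 a_2 = 2 a_0 = 2  ->  a_2 = 1
  x^1: 6 a_3 - 5 a_1 = 0  ->  6 a_3 = 5 a_1 = 10  ->  a_3 = 5/3
  x^2: 12 a_4 - 8 a_2 = 0  ->  12 a_4 = 8 a_2 = 8  ->  a_4 = 2/3
  x^3: 20 a_5 - 11 a_3 = 0  ->  20 a_5 = 11 a_3 = 55/3  ->  a_5 = 11/12
Truncated series: y(x) = 1 + 2 x + x^2 + (5/3) x^3 + (2/3) x^4 + (11/12) x^5 + O(x^6).

a_0 = 1; a_1 = 2; a_2 = 1; a_3 = 5/3; a_4 = 2/3; a_5 = 11/12


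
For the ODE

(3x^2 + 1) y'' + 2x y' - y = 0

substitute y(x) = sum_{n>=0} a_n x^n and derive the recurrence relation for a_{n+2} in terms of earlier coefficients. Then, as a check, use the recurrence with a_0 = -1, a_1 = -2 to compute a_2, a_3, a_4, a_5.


Substitute y = sum_n a_n x^n.
(1 + 3 x^2) y'' contributes (n+2)(n+1) a_{n+2} + 3 n(n-1) a_n at x^n.
2 x y'(x) contributes 2 n a_n at x^n.
-y(x) contributes -1 a_n at x^n.
Matching x^n: (n+2)(n+1) a_{n+2} + (3 n(n-1) + 2 n - 1) a_n = 0.
Thus a_{n+2} = (-3 n(n-1) - 2 n + 1) / ((n+1)(n+2)) * a_n.

Check with a_0 = -1, a_1 = -2 (apply the recurrence for n = 0, 1, 2, 3): a_0 = -1, a_1 = -2, a_2 = -1/2, a_3 = 1/3, a_4 = 3/8, a_5 = -23/60.

a_(n+2) = (-3 n(n-1) - 2 n + 1) / ((n+1)(n+2)) * a_n; check: a_0 = -1, a_1 = -2, a_2 = -1/2, a_3 = 1/3, a_4 = 3/8, a_5 = -23/60


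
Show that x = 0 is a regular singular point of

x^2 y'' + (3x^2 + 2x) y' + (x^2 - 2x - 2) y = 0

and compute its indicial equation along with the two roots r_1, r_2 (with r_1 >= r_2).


Divide by x^2 to reach normal form y'' + P_1(x) y' + P_2(x) y = 0 with P_1(x) = 3 + 2/x and P_2(x) = 1 - 2/x - 2/x^2.
x = 0 is a singular point because the y'-coefficient 3 + 2/x has a pole at x = 0 and the y-coefficient 1 - 2/x - 2/x^2 has a pole at x = 0.
It is a regular singular point because x P_1(x) = p(x) = 3x + 2 and x^2 P_2(x) = q(x) = x^2 - 2x - 2 are polynomials, hence analytic at x = 0.
p(0) = 2,  q(0) = -2.
Indicial equation: r(r-1) + p(0) r + q(0) = 0, i.e. r^2 + (p(0) - 1) r + q(0) = 0, i.e. r^2 + 1 r - 2 = 0.
Discriminant: (1)^2 - 4(-2) = 9, so r = (-1 ± 3)/2.
Solving: r_1 = 1, r_2 = -2.

indicial: r^2 + 1 r - 2 = 0; roots r_1 = 1, r_2 = -2


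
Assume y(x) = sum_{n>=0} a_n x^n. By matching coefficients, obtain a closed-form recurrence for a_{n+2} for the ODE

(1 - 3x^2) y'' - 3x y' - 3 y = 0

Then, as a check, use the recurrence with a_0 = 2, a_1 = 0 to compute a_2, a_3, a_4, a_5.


Substitute y = sum_n a_n x^n.
(1 - 3 x^2) y'' contributes (n+2)(n+1) a_{n+2} - 3 n(n-1) a_n at x^n.
-3 x y'(x) contributes -3 n a_n at x^n.
-3 y(x) contributes -3 a_n at x^n.
Matching x^n: (n+2)(n+1) a_{n+2} + (-3 n(n-1) - 3 n - 3) a_n = 0.
Thus a_{n+2} = (3 n(n-1) + 3 n + 3) / ((n+1)(n+2)) * a_n.

Check with a_0 = 2, a_1 = 0 (apply the recurrence for n = 0, 1, 2, 3): a_0 = 2, a_1 = 0, a_2 = 3, a_3 = 0, a_4 = 15/4, a_5 = 0.

a_(n+2) = (3 n(n-1) + 3 n + 3) / ((n+1)(n+2)) * a_n; check: a_0 = 2, a_1 = 0, a_2 = 3, a_3 = 0, a_4 = 15/4, a_5 = 0


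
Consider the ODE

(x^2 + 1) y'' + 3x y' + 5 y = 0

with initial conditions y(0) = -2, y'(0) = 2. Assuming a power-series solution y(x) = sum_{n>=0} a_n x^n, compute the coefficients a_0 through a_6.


Ansatz: y(x) = sum_{n>=0} a_n x^n, so y'(x) = sum_{n>=1} n a_n x^(n-1) and y''(x) = sum_{n>=2} n(n-1) a_n x^(n-2).
Substitute into P(x) y'' + Q(x) y' + R(x) y = 0 with P(x) = x^2 + 1, Q(x) = 3x, R(x) = 5, and match powers of x.
Initial conditions: a_0 = -2, a_1 = 2.
Setting the coefficient of each power of x to zero and solving order by order (substituting the coefficients already found):
  x^0: 2 a_2 + 5 a_0 = 0  ->  2 a_2 = -5 a_0 = 10  ->  a_2 = 5
  x^1: 6 a_3 + 8 a_1 = 0  ->  6 a_3 = -8 a_1 = -16  ->  a_3 = -8/3
  x^2: 12 a_4 + 13 a_2 = 0  ->  12 a_4 = -13 a_2 = -65  ->  a_4 = -65/12
  x^3: 20 a_5 + 20 a_3 = 0  ->  20 a_5 = -20 a_3 = 160/3  ->  a_5 = 8/3
  x^4: 30 a_6 + 29 a_4 = 0  ->  30 a_6 = -29 a_4 = 1885/12  ->  a_6 = 377/72
Truncated series: y(x) = -2 + 2 x + 5 x^2 - (8/3) x^3 - (65/12) x^4 + (8/3) x^5 + (377/72) x^6 + O(x^7).

a_0 = -2; a_1 = 2; a_2 = 5; a_3 = -8/3; a_4 = -65/12; a_5 = 8/3; a_6 = 377/72


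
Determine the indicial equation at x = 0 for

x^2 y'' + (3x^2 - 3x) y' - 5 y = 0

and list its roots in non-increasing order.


Divide by x^2 to reach normal form y'' + P_1(x) y' + P_2(x) y = 0 with P_1(x) = 3 - 3/x and P_2(x) = -5/x^2.
x = 0 is a singular point because the y'-coefficient 3 - 3/x has a pole at x = 0 and the y-coefficient -5/x^2 has a pole at x = 0.
It is a regular singular point because x P_1(x) = p(x) = 3x - 3 and x^2 P_2(x) = q(x) = -5 are polynomials, hence analytic at x = 0.
p(0) = -3,  q(0) = -5.
Indicial equation: r(r-1) + p(0) r + q(0) = 0, i.e. r^2 + (p(0) - 1) r + q(0) = 0, i.e. r^2 - 4 r - 5 = 0.
Discriminant: (-4)^2 - 4(-5) = 36, so r = (4 ± 6)/2.
Solving: r_1 = 5, r_2 = -1.

indicial: r^2 - 4 r - 5 = 0; roots r_1 = 5, r_2 = -1


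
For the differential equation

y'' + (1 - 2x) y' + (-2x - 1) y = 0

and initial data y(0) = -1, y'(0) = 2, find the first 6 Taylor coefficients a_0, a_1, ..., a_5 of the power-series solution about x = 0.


Ansatz: y(x) = sum_{n>=0} a_n x^n, so y'(x) = sum_{n>=1} n a_n x^(n-1) and y''(x) = sum_{n>=2} n(n-1) a_n x^(n-2).
Substitute into P(x) y'' + Q(x) y' + R(x) y = 0 with P(x) = 1, Q(x) = 1 - 2x, R(x) = -2x - 1, and match powers of x.
Initial conditions: a_0 = -1, a_1 = 2.
Setting the coefficient of each power of x to zero and solving order by order (substituting the coefficients already found):
  x^0: 2 a_2 + a_1 - a_0 = 0  ->  2 a_2 = -a_1 + a_0 = -3  ->  a_2 = -3/2
  x^1: 6 a_3 + 2 a_2 - 3 a_1 - 2 a_0 = 0  ->  6 a_3 = -2 a_2 + 3 a_1 + 2 a_0 = 7  ->  a_3 = 7/6
  x^2: 12 a_4 + 3 a_3 - 5 a_2 - 2 a_1 = 0  ->  12 a_4 = -3 a_3 + 5 a_2 + 2 a_1 = -7  ->  a_4 = -7/12
  x^3: 20 a_5 + 4 a_4 - 7 a_3 - 2 a_2 = 0  ->  20 a_5 = -4 a_4 + 7 a_3 + 2 a_2 = 15/2  ->  a_5 = 3/8
Truncated series: y(x) = -1 + 2 x - (3/2) x^2 + (7/6) x^3 - (7/12) x^4 + (3/8) x^5 + O(x^6).

a_0 = -1; a_1 = 2; a_2 = -3/2; a_3 = 7/6; a_4 = -7/12; a_5 = 3/8


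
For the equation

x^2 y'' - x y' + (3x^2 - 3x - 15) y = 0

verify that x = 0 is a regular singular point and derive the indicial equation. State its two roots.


Divide by x^2 to reach normal form y'' + P_1(x) y' + P_2(x) y = 0 with P_1(x) = -1/x and P_2(x) = 3 - 3/x - 15/x^2.
x = 0 is a singular point because the y'-coefficient -1/x has a pole at x = 0 and the y-coefficient 3 - 3/x - 15/x^2 has a pole at x = 0.
It is a regular singular point because x P_1(x) = p(x) = -1 and x^2 P_2(x) = q(x) = 3x^2 - 3x - 15 are polynomials, hence analytic at x = 0.
p(0) = -1,  q(0) = -15.
Indicial equation: r(r-1) + p(0) r + q(0) = 0, i.e. r^2 + (p(0) - 1) r + q(0) = 0, i.e. r^2 - 2 r - 15 = 0.
Discriminant: (-2)^2 - 4(-15) = 64, so r = (2 ± 8)/2.
Solving: r_1 = 5, r_2 = -3.

indicial: r^2 - 2 r - 15 = 0; roots r_1 = 5, r_2 = -3


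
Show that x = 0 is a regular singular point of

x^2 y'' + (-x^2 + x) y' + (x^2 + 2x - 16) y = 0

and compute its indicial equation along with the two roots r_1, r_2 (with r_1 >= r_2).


Divide by x^2 to reach normal form y'' + P_1(x) y' + P_2(x) y = 0 with P_1(x) = -1 + 1/x and P_2(x) = 1 + 2/x - 16/x^2.
x = 0 is a singular point because the y'-coefficient -1 + 1/x has a pole at x = 0 and the y-coefficient 1 + 2/x - 16/x^2 has a pole at x = 0.
It is a regular singular point because x P_1(x) = p(x) = 1 - x and x^2 P_2(x) = q(x) = x^2 + 2x - 16 are polynomials, hence analytic at x = 0.
p(0) = 1,  q(0) = -16.
Indicial equation: r(r-1) + p(0) r + q(0) = 0, i.e. r^2 + (p(0) - 1) r + q(0) = 0, i.e. r^2 - 16 = 0.
Discriminant: (0)^2 - 4(-16) = 64, so r = (0 ± 8)/2.
Solving: r_1 = 4, r_2 = -4.

indicial: r^2 - 16 = 0; roots r_1 = 4, r_2 = -4


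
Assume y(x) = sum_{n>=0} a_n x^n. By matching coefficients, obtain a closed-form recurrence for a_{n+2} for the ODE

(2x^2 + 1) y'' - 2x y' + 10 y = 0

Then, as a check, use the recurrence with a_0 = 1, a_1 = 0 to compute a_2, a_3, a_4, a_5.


Substitute y = sum_n a_n x^n.
(1 + 2 x^2) y'' contributes (n+2)(n+1) a_{n+2} + 2 n(n-1) a_n at x^n.
-2 x y'(x) contributes -2 n a_n at x^n.
10 y(x) contributes 10 a_n at x^n.
Matching x^n: (n+2)(n+1) a_{n+2} + (2 n(n-1) - 2 n + 10) a_n = 0.
Thus a_{n+2} = (-2 n(n-1) + 2 n - 10) / ((n+1)(n+2)) * a_n.

Check with a_0 = 1, a_1 = 0 (apply the recurrence for n = 0, 1, 2, 3): a_0 = 1, a_1 = 0, a_2 = -5, a_3 = 0, a_4 = 25/6, a_5 = 0.

a_(n+2) = (-2 n(n-1) + 2 n - 10) / ((n+1)(n+2)) * a_n; check: a_0 = 1, a_1 = 0, a_2 = -5, a_3 = 0, a_4 = 25/6, a_5 = 0
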